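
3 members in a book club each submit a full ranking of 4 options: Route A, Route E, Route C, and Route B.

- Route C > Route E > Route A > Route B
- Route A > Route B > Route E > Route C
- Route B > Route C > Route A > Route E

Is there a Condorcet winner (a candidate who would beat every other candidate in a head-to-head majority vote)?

Head-to-head results (3 voters total):
Route A vs Route E: Route A wins 2–1.
Route A vs Route C: Route C wins 2–1.
Route A vs Route B: Route A wins 2–1.
Route E vs Route C: Route C wins 2–1.
Route E vs Route B: Route B wins 2–1.
Route C vs Route B: Route B wins 2–1.
No candidate beats all others: Route A beats Route B beats Route C beats Route A, a majority cycle.

No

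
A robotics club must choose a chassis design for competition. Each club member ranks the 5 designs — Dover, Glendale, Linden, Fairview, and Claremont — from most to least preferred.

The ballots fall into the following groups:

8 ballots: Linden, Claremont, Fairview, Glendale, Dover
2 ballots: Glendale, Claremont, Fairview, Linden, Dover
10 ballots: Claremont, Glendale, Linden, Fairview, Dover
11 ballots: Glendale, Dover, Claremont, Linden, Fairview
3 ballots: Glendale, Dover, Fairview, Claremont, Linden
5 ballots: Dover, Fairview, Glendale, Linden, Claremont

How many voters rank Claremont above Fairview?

31

Ballots ranking Claremont above Fairview: 8+2+10+11 = 31.
Ballots ranking Fairview above Claremont: 3+5 = 8.
So 31 of 39 voters prefer Claremont to Fairview.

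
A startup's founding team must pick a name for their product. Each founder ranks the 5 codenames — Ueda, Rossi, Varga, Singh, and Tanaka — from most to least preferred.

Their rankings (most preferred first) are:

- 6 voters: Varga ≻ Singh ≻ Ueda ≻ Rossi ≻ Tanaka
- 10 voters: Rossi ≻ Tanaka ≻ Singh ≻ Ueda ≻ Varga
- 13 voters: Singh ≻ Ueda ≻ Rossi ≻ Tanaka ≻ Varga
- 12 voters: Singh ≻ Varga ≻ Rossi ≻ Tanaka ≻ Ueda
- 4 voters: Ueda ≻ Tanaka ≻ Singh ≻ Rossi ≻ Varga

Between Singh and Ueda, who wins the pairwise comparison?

Ballots ranking Singh above Ueda: 6+10+13+12 = 41.
Ballots ranking Ueda above Singh: 4.
Singh wins the head-to-head, 41–4.

Singh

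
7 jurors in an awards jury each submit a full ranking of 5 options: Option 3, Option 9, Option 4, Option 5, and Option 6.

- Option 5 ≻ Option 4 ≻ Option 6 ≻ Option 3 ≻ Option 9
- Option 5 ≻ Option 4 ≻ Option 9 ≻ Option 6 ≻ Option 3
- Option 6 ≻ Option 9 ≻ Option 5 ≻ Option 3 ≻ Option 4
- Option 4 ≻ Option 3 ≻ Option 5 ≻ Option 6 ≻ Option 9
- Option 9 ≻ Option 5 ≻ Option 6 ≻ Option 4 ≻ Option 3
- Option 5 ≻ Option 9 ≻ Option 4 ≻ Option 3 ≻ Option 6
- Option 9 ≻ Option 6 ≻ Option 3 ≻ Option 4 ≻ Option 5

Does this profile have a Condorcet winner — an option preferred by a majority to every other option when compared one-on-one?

Yes

Head-to-head results (7 voters total):
Option 3 vs Option 9: Option 9 wins 5–2.
Option 3 vs Option 4: Option 4 wins 5–2.
Option 3 vs Option 5: Option 5 wins 5–2.
Option 3 vs Option 6: Option 6 wins 5–2.
Option 9 vs Option 4: Option 9 wins 4–3.
Option 9 vs Option 5: Option 5 wins 4–3.
Option 9 vs Option 6: Option 9 wins 4–3.
Option 4 vs Option 5: Option 5 wins 5–2.
Option 4 vs Option 6: Option 4 wins 4–3.
Option 5 vs Option 6: Option 5 wins 5–2.
Option 5 beats each rival — Option 3 (5–2), Option 9 (4–3), Option 4 (5–2), Option 6 (5–2) — so Option 5 is the Condorcet winner.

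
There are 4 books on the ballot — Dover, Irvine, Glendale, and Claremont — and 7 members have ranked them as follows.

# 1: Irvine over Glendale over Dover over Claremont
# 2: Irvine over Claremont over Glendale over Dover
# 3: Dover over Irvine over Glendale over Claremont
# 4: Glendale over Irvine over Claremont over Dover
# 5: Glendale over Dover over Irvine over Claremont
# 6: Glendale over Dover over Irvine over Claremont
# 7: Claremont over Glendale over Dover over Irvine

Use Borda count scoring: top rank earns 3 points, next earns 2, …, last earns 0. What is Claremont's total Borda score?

6

Borda scores:
  Dover: 1 + 0 + 3 + 0 + 2 + 2 + 1 = 9
  Irvine: 3 + 3 + 2 + 2 + 1 + 1 + 0 = 12
  Glendale: 2 + 1 + 1 + 3 + 3 + 3 + 2 = 15
  Claremont: 0 + 2 + 0 + 1 + 0 + 0 + 3 = 6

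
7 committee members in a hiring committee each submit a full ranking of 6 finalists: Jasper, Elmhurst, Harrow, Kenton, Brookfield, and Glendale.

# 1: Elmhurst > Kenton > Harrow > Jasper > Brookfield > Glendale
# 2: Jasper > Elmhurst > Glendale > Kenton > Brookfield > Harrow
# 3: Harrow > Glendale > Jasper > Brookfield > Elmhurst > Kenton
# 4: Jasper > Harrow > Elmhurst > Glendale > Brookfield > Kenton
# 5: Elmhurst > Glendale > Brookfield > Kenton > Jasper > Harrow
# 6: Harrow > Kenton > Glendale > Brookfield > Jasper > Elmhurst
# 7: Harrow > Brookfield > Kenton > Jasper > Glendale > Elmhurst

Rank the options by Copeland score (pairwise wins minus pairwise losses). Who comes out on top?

Harrow

Pairwise results:
  Jasper vs Elmhurst: Jasper wins 5–2.
  Jasper vs Harrow: Harrow wins 4–3.
  Jasper vs Kenton: Kenton wins 4–3.
  Jasper vs Brookfield: Jasper wins 4–3.
  Jasper vs Glendale: Jasper wins 4–3.
  Elmhurst vs Harrow: Harrow wins 4–3.
  Elmhurst vs Kenton: Elmhurst wins 5–2.
  Elmhurst vs Brookfield: Elmhurst wins 4–3.
  Elmhurst vs Glendale: Elmhurst wins 4–3.
  Harrow vs Kenton: Harrow wins 4–3.
  Harrow vs Brookfield: Harrow wins 5–2.
  Harrow vs Glendale: Harrow wins 5–2.
  Kenton vs Brookfield: Brookfield wins 4–3.
  Kenton vs Glendale: Glendale wins 4–3.
  Brookfield vs Glendale: Glendale wins 5–2.
Copeland scores (wins − losses):
  Jasper: 3 − 2 = 1
  Elmhurst: 3 − 2 = 1
  Harrow: 5 − 0 = 5
  Kenton: 1 − 4 = -3
  Brookfield: 1 − 4 = -3
  Glendale: 2 − 3 = -1
Harrow has the best Copeland score.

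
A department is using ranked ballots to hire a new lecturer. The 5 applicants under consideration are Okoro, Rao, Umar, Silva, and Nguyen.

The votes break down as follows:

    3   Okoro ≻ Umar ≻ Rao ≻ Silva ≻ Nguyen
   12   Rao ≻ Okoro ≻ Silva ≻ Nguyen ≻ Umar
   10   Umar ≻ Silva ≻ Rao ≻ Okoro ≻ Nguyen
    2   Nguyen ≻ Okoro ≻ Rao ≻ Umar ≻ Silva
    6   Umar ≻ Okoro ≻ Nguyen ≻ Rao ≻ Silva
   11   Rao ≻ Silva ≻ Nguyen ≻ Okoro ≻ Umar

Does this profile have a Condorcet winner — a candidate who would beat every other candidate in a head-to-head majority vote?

Head-to-head results (44 voters total):
Okoro vs Rao: Rao wins 33–11.
Okoro vs Umar: Okoro wins 28–16.
Okoro vs Silva: Okoro wins 23–21.
Okoro vs Nguyen: Okoro wins 31–13.
Rao vs Umar: Rao wins 25–19.
Rao vs Silva: Rao wins 34–10.
Rao vs Nguyen: Rao wins 36–8.
Umar vs Silva: Silva wins 23–21.
Umar vs Nguyen: Nguyen wins 25–19.
Silva vs Nguyen: Silva wins 36–8.
Rao beats each rival — Okoro (33–11), Umar (25–19), Silva (34–10), Nguyen (36–8) — so Rao is the Condorcet winner.

Yes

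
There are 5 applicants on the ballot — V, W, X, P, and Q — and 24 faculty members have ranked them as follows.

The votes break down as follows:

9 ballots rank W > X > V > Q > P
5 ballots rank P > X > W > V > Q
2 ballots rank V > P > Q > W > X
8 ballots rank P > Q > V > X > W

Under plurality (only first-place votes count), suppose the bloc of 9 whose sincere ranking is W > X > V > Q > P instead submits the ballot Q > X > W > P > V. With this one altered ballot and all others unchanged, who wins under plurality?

First-place totals with the altered ballot: V 2, W 0, X 0, P 13, Q 9.
The winner is unchanged: still P.

P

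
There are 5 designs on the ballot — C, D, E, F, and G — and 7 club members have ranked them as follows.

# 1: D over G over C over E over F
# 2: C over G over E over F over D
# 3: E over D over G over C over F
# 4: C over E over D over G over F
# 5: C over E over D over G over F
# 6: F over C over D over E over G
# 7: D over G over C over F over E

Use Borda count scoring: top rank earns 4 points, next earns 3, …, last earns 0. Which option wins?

C

Borda scores:
  C: 2 + 4 + 1 + 4 + 4 + 3 + 2 = 20
  D: 4 + 0 + 3 + 2 + 2 + 2 + 4 = 17
  E: 1 + 2 + 4 + 3 + 3 + 1 + 0 = 14
  F: 0 + 1 + 0 + 0 + 0 + 4 + 1 = 6
  G: 3 + 3 + 2 + 1 + 1 + 0 + 3 = 13
C has the highest total.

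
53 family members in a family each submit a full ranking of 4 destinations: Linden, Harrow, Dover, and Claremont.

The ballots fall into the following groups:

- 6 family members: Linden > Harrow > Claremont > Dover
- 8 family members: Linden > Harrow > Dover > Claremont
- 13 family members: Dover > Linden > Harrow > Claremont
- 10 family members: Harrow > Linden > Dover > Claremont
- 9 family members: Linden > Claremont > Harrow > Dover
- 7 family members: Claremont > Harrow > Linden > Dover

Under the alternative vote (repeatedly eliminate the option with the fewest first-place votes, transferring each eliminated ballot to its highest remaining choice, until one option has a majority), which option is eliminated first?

Round 1: Linden 23, Dover 13, Harrow 10, Claremont 7. Claremont has the fewest and is eliminated.
Round 2: Linden 23, Harrow 17, Dover 13. Dover has the fewest and is eliminated.
Round 3: Linden 36, Harrow 17. Linden has a majority.

Claremont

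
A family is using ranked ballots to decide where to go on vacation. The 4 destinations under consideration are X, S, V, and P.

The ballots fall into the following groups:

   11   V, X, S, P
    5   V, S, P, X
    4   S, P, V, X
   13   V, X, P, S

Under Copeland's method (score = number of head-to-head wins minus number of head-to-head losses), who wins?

Pairwise results:
  X vs S: X wins 24–9.
  X vs V: V wins 33–0.
  X vs P: X wins 24–9.
  S vs V: V wins 29–4.
  S vs P: S wins 20–13.
  V vs P: V wins 29–4.
Copeland scores (wins − losses):
  X: 2 − 1 = 1
  S: 1 − 2 = -1
  V: 3 − 0 = 3
  P: 0 − 3 = -3
V has the best Copeland score.

V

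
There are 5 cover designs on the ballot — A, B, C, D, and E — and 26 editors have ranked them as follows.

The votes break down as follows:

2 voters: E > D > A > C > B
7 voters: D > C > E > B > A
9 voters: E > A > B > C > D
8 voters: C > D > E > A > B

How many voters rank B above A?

Ballots ranking B above A: 7.
Ballots ranking A above B: 2+9+8 = 19.
So 7 of 26 voters prefer B to A.

7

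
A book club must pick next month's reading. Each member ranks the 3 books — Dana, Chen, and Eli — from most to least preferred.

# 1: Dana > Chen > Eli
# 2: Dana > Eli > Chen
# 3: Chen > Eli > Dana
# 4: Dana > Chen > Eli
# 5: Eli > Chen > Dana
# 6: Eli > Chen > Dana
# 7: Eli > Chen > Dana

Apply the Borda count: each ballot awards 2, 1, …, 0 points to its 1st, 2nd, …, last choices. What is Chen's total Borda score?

7

Borda scores:
  Dana: 2 + 2 + 0 + 2 + 0 + 0 + 0 = 6
  Chen: 1 + 0 + 2 + 1 + 1 + 1 + 1 = 7
  Eli: 0 + 1 + 1 + 0 + 2 + 2 + 2 = 8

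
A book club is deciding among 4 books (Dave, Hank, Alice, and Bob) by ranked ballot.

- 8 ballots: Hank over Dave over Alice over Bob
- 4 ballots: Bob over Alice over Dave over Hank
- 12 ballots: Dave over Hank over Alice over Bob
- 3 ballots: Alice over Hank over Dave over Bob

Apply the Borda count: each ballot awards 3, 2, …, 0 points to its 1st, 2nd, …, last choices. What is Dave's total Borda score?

59

Borda scores:
  Dave: 8·2 + 4·1 + 12·3 + 3·1 = 59
  Hank: 8·3 + 4·0 + 12·2 + 3·2 = 54
  Alice: 8·1 + 4·2 + 12·1 + 3·3 = 37
  Bob: 8·0 + 4·3 + 12·0 + 3·0 = 12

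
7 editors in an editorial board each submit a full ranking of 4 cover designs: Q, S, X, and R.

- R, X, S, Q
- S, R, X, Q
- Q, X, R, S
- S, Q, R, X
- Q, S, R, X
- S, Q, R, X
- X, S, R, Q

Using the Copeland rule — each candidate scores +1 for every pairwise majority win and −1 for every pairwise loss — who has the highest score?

Pairwise results:
  Q vs S: S wins 5–2.
  Q vs X: Q wins 4–3.
  Q vs R: Q wins 4–3.
  S vs X: S wins 4–3.
  S vs R: S wins 5–2.
  X vs R: R wins 5–2.
Copeland scores (wins − losses):
  Q: 2 − 1 = 1
  S: 3 − 0 = 3
  X: 0 − 3 = -3
  R: 1 − 2 = -1
S has the best Copeland score.

S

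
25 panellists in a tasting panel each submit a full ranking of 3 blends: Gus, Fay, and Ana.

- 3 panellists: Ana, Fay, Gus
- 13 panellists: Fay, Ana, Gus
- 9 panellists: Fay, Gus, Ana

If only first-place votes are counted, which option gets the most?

First-place vote totals:
  Gus: 0
  Fay: 22
  Ana: 3
Fay has the most first-place votes.

Fay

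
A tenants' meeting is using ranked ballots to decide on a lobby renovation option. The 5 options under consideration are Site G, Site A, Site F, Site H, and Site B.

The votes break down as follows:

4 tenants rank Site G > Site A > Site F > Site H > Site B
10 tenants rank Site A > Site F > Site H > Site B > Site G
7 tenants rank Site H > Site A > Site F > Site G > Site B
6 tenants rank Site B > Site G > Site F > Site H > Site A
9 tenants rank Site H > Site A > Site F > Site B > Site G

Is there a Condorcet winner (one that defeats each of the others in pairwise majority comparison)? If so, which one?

Head-to-head results (36 voters total):
Site G vs Site A: Site A wins 26–10.
Site G vs Site F: Site F wins 26–10.
Site G vs Site H: Site H wins 26–10.
Site G vs Site B: Site B wins 25–11.
Site A vs Site F: Site A wins 30–6.
Site A vs Site H: Site H wins 22–14.
Site A vs Site B: Site A wins 30–6.
Site F vs Site H: Site F wins 20–16.
Site F vs Site B: Site F wins 30–6.
Site H vs Site B: Site H wins 30–6.
No candidate beats all others: Site A beats Site F beats Site H beats Site A, a majority cycle.

No Condorcet winner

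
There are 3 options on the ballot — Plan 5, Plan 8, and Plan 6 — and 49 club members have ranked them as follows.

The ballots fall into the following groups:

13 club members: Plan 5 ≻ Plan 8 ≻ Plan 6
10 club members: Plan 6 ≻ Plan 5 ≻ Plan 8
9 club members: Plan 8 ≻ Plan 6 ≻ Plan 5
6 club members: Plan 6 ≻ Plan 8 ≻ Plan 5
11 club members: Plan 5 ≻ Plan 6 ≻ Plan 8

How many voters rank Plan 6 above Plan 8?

Ballots ranking Plan 6 above Plan 8: 10+6+11 = 27.
Ballots ranking Plan 8 above Plan 6: 13+9 = 22.
So 27 of 49 voters prefer Plan 6 to Plan 8.

27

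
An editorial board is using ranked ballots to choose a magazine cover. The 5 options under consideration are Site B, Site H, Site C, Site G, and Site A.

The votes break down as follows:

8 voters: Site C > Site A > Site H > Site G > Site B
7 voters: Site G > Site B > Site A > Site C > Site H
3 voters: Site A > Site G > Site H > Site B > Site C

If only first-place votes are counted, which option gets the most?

First-place vote totals:
  Site B: 0
  Site H: 0
  Site C: 8
  Site G: 7
  Site A: 3
Site C has the most first-place votes.

Site C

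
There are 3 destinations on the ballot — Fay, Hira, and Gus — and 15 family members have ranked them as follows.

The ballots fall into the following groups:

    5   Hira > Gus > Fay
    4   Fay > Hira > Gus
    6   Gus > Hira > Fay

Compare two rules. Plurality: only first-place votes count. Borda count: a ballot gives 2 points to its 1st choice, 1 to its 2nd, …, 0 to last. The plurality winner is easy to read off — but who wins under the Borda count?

Hira

Plurality first-place counts: Fay 4, Hira 5, Gus 6 → Gus.
Borda totals: Fay 8, Hira 20, Gus 17 → Hira.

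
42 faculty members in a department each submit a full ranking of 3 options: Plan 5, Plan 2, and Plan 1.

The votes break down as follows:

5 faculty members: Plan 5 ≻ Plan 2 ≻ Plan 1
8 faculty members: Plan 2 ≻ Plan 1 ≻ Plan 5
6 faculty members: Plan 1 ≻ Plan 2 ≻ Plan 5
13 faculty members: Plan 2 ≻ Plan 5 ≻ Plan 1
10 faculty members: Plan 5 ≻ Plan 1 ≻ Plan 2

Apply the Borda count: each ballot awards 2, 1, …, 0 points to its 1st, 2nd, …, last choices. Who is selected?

Borda scores:
  Plan 5: 5·2 + 8·0 + 6·0 + 13·1 + 10·2 = 43
  Plan 2: 5·1 + 8·2 + 6·1 + 13·2 + 10·0 = 53
  Plan 1: 5·0 + 8·1 + 6·2 + 13·0 + 10·1 = 30
Plan 2 has the highest total.

Plan 2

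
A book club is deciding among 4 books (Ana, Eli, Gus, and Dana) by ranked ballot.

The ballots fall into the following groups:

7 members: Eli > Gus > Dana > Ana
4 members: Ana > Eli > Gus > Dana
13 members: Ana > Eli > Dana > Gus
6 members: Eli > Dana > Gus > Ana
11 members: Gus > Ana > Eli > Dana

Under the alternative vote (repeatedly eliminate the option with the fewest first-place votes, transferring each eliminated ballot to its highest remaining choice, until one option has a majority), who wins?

Round 1: Ana 17, Eli 13, Gus 11, Dana 0. Dana has the fewest and is eliminated.
Round 2: Ana 17, Eli 13, Gus 11. Gus has the fewest and is eliminated.
Round 3: Ana 28, Eli 13. Ana has a majority.

Ana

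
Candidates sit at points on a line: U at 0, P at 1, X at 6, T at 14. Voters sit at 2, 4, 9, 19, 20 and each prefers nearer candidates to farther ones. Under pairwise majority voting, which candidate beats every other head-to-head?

With single-peaked preferences on a line, the Condorcet winner is the candidate closest to the median voter.
The median voter (position 9) is closest to X at 6.
Check: X vs P — voters closer to X: 4 of 5.

X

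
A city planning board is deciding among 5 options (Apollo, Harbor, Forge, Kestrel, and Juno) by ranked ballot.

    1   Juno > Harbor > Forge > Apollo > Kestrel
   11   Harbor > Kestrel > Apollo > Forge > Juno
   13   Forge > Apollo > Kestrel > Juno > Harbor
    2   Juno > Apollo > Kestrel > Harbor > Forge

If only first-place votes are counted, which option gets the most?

Forge

First-place vote totals:
  Apollo: 0
  Harbor: 11
  Forge: 13
  Kestrel: 0
  Juno: 3
Forge has the most first-place votes.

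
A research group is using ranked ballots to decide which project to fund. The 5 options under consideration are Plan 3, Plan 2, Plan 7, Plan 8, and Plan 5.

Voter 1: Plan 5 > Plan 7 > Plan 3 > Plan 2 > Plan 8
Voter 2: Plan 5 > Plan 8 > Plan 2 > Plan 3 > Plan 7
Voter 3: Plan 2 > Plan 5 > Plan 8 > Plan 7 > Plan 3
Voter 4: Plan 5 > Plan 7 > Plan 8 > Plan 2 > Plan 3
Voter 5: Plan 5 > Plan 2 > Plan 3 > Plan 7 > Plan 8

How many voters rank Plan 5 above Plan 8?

Ballots ranking Plan 5 above Plan 8: 5.
Ballots ranking Plan 8 above Plan 5: 0.
So 5 of 5 voters prefer Plan 5 to Plan 8.

5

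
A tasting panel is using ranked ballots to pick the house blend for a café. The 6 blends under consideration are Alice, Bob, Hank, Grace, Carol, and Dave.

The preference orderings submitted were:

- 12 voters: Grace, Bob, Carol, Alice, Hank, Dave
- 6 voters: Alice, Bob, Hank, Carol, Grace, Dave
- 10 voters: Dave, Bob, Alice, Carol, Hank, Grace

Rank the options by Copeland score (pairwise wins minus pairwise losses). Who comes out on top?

Bob

Pairwise results:
  Alice vs Bob: Bob wins 22–6.
  Alice vs Hank: Alice wins 28–0.
  Alice vs Grace: Alice wins 16–12.
  Alice vs Carol: Alice wins 16–12.
  Alice vs Dave: Alice wins 18–10.
  Bob vs Hank: Bob wins 28–0.
  Bob vs Grace: Bob wins 16–12.
  Bob vs Carol: Bob wins 28–0.
  Bob vs Dave: Bob wins 18–10.
  Hank vs Grace: Hank wins 16–12.
  Hank vs Carol: Carol wins 22–6.
  Hank vs Dave: Hank wins 18–10.
  Grace vs Carol: Carol wins 16–12.
  Grace vs Dave: Grace wins 18–10.
  Carol vs Dave: Carol wins 18–10.
Copeland scores (wins − losses):
  Alice: 4 − 1 = 3
  Bob: 5 − 0 = 5
  Hank: 2 − 3 = -1
  Grace: 1 − 4 = -3
  Carol: 3 − 2 = 1
  Dave: 0 − 5 = -5
Bob has the best Copeland score.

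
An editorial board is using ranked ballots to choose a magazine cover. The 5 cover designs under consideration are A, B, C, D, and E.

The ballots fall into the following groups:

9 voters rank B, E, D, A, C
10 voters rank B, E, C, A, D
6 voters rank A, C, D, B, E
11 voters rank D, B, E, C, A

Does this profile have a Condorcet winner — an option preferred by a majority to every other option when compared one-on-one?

Yes

Head-to-head results (36 voters total):
A vs B: B wins 30–6.
A vs C: C wins 21–15.
A vs D: D wins 20–16.
A vs E: E wins 30–6.
B vs C: B wins 30–6.
B vs D: B wins 19–17.
B vs E: B wins 36–0.
C vs D: D wins 20–16.
C vs E: E wins 30–6.
D vs E: E wins 19–17.
B beats each rival — A (30–6), C (30–6), D (19–17), E (36–0) — so B is the Condorcet winner.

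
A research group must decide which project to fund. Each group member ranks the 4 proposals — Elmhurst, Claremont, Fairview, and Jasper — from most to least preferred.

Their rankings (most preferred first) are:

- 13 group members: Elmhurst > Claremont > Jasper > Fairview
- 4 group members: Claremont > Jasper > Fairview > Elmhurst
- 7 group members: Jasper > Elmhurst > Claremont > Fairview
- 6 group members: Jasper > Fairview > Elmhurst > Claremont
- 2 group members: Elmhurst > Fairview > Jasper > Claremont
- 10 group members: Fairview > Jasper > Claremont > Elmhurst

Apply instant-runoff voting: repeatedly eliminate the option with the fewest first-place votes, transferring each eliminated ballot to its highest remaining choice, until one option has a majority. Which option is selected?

Round 1: Elmhurst 15, Jasper 13, Fairview 10, Claremont 4. Claremont has the fewest and is eliminated.
Round 2: Jasper 17, Elmhurst 15, Fairview 10. Fairview has the fewest and is eliminated.
Round 3: Jasper 27, Elmhurst 15. Jasper has a majority.

Jasper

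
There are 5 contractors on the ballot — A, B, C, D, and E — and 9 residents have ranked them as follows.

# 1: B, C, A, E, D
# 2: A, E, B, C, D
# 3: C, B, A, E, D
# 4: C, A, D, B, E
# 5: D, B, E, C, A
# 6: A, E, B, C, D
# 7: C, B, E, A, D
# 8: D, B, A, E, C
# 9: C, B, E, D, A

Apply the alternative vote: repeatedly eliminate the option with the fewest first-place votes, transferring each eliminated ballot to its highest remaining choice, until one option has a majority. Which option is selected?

Round 1: C 4, A 2, D 2, B 1, E 0. E has the fewest and is eliminated.
Round 2: C 4, A 2, D 2, B 1. B has the fewest and is eliminated.
Round 3: C 5, A 2, D 2. C has a majority.

C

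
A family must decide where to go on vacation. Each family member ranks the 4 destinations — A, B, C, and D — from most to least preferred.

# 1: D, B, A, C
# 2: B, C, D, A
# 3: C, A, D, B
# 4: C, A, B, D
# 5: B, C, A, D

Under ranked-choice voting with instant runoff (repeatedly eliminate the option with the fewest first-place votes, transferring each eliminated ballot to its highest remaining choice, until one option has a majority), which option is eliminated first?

Round 1: B 2, C 2, D 1, A 0. A has the fewest and is eliminated.
Round 2: B 2, C 2, D 1. D has the fewest and is eliminated.
Round 3: B 3, C 2. B has a majority.

A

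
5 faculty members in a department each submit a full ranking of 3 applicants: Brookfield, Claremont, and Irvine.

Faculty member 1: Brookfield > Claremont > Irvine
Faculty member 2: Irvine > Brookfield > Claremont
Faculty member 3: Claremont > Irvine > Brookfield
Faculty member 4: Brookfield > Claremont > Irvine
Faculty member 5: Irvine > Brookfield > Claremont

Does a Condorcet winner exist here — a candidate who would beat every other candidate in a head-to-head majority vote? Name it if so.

Head-to-head results (5 voters total):
Brookfield vs Claremont: Brookfield wins 4–1.
Brookfield vs Irvine: Irvine wins 3–2.
Claremont vs Irvine: Claremont wins 3–2.
No candidate beats all others: Brookfield beats Claremont beats Irvine beats Brookfield, a majority cycle.

None — there is no Condorcet winner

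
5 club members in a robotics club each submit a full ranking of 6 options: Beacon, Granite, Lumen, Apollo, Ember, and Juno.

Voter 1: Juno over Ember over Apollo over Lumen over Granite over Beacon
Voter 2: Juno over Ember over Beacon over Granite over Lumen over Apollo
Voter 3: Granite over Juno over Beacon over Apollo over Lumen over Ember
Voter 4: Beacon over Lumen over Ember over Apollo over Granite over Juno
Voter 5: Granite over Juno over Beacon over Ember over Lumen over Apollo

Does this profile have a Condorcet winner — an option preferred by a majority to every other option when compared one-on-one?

Head-to-head results (5 voters total):
Beacon vs Granite: Granite wins 3–2.
Beacon vs Lumen: Beacon wins 4–1.
Beacon vs Apollo: Beacon wins 4–1.
Beacon vs Ember: Beacon wins 3–2.
Beacon vs Juno: Juno wins 4–1.
Granite vs Lumen: Granite wins 3–2.
Granite vs Apollo: Granite wins 3–2.
Granite vs Ember: Ember wins 3–2.
Granite vs Juno: Granite wins 3–2.
Lumen vs Apollo: Lumen wins 3–2.
Lumen vs Ember: Ember wins 3–2.
Lumen vs Juno: Juno wins 4–1.
Apollo vs Ember: Ember wins 4–1.
Apollo vs Juno: Juno wins 4–1.
Ember vs Juno: Juno wins 4–1.
No candidate beats all others: Beacon beats Ember beats Granite beats Beacon, a majority cycle.

No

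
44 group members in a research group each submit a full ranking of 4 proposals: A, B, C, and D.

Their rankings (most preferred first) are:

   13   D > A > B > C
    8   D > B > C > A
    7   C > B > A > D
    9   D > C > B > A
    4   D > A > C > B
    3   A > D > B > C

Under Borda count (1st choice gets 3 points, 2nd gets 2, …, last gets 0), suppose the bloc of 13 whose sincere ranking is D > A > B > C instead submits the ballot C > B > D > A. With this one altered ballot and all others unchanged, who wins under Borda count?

C

Borda totals with the altered ballot: A 24, B 68, C 90, D 82.
The switch changes the winner from D to C.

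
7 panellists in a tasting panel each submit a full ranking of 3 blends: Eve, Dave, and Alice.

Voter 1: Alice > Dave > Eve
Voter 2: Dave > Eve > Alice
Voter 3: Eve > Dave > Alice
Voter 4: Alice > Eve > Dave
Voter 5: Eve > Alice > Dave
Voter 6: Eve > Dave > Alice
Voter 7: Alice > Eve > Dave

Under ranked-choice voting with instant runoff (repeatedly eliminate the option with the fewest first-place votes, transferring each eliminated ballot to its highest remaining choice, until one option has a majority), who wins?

Round 1: Eve 3, Alice 3, Dave 1. Dave has the fewest and is eliminated.
Round 2: Eve 4, Alice 3. Eve has a majority.

Eve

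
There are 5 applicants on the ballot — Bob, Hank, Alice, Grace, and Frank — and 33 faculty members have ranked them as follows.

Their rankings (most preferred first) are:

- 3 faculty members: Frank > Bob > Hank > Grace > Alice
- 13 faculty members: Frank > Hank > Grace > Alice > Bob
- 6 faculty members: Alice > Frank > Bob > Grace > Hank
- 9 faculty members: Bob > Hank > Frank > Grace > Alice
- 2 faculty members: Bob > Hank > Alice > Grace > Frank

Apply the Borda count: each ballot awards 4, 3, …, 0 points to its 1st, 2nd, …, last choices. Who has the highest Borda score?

Frank

Borda scores:
  Bob: 3·3 + 13·0 + 6·2 + 9·4 + 2·4 = 65
  Hank: 3·2 + 13·3 + 6·0 + 9·3 + 2·3 = 78
  Alice: 3·0 + 13·1 + 6·4 + 9·0 + 2·2 = 41
  Grace: 3·1 + 13·2 + 6·1 + 9·1 + 2·1 = 46
  Frank: 3·4 + 13·4 + 6·3 + 9·2 + 2·0 = 100
Frank has the highest total.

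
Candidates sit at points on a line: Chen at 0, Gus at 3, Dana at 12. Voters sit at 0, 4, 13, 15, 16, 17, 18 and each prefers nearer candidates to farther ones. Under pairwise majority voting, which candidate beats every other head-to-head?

Dana

With single-peaked preferences on a line, the Condorcet winner is the candidate closest to the median voter.
The median voter (position 15) is closest to Dana at 12.
Check: Dana vs Chen — voters closer to Dana: 5 of 7.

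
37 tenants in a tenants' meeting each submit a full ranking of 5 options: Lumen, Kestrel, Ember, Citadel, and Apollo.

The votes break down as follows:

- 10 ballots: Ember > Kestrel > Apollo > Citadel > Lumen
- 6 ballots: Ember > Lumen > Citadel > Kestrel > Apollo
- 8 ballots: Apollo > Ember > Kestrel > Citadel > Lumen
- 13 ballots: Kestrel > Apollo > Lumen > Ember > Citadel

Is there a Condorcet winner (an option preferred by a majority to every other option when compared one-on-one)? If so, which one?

Head-to-head results (37 voters total):
Lumen vs Kestrel: Kestrel wins 31–6.
Lumen vs Ember: Ember wins 24–13.
Lumen vs Citadel: Lumen wins 19–18.
Lumen vs Apollo: Apollo wins 31–6.
Kestrel vs Ember: Ember wins 24–13.
Kestrel vs Citadel: Kestrel wins 31–6.
Kestrel vs Apollo: Kestrel wins 29–8.
Ember vs Citadel: Ember wins 37–0.
Ember vs Apollo: Apollo wins 21–16.
Citadel vs Apollo: Apollo wins 31–6.
No candidate beats all others: Kestrel beats Apollo beats Ember beats Kestrel, a majority cycle.

There is no Condorcet winner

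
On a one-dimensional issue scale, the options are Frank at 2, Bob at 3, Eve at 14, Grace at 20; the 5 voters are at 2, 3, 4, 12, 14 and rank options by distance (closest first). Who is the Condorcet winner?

With single-peaked preferences on a line, the Condorcet winner is the candidate closest to the median voter.
The median voter (position 4) is closest to Bob at 3.
Check: Bob vs Grace — voters closer to Bob: 3 of 5.

Bob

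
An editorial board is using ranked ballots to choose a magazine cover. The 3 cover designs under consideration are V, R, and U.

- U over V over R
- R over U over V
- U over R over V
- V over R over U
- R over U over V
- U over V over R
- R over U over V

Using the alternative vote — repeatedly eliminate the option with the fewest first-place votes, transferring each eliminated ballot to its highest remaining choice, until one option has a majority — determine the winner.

Round 1: R 3, U 3, V 1. V has the fewest and is eliminated.
Round 2: R 4, U 3. R has a majority.

R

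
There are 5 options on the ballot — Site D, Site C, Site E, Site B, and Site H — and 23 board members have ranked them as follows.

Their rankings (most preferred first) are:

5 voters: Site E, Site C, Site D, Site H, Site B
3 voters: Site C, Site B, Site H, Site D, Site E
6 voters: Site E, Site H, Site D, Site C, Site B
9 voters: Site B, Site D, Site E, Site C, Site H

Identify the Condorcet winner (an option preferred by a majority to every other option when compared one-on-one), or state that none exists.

Head-to-head results (23 voters total):
Site D vs Site C: Site D wins 15–8.
Site D vs Site E: Site D wins 12–11.
Site D vs Site B: Site B wins 12–11.
Site D vs Site H: Site D wins 14–9.
Site C vs Site E: Site E wins 20–3.
Site C vs Site B: Site C wins 14–9.
Site C vs Site H: Site C wins 17–6.
Site E vs Site B: Site B wins 12–11.
Site E vs Site H: Site E wins 20–3.
Site B vs Site H: Site B wins 12–11.
No candidate beats all others: Site D beats Site C beats Site B beats Site D, a majority cycle.

None — there is no Condorcet winner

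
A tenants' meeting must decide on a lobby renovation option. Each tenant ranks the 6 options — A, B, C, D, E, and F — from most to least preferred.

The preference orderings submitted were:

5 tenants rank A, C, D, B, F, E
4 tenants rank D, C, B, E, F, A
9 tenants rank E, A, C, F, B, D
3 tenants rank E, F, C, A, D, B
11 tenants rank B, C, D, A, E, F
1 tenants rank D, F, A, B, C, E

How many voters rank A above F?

Ballots ranking A above F: 5+9+11 = 25.
Ballots ranking F above A: 4+3+1 = 8.
So 25 of 33 voters prefer A to F.

25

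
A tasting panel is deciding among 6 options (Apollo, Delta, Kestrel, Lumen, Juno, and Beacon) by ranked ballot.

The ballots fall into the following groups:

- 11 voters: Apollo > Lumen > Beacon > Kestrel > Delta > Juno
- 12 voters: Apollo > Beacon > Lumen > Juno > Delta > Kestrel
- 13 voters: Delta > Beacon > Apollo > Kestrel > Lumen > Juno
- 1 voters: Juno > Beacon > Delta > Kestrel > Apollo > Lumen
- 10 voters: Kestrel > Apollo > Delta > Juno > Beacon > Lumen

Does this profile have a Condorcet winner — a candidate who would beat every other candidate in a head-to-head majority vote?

Yes

Head-to-head results (47 voters total):
Apollo vs Delta: Apollo wins 33–14.
Apollo vs Kestrel: Apollo wins 36–11.
Apollo vs Lumen: Apollo wins 47–0.
Apollo vs Juno: Apollo wins 46–1.
Apollo vs Beacon: Apollo wins 33–14.
Delta vs Kestrel: Delta wins 26–21.
Delta vs Lumen: Delta wins 24–23.
Delta vs Juno: Delta wins 34–13.
Delta vs Beacon: Beacon wins 24–23.
Kestrel vs Lumen: Kestrel wins 24–23.
Kestrel vs Juno: Kestrel wins 34–13.
Kestrel vs Beacon: Beacon wins 37–10.
Lumen vs Juno: Lumen wins 36–11.
Lumen vs Beacon: Beacon wins 36–11.
Juno vs Beacon: Beacon wins 36–11.
Apollo beats each rival — Delta (33–14), Kestrel (36–11), Lumen (47–0), Juno (46–1), Beacon (33–14) — so Apollo is the Condorcet winner.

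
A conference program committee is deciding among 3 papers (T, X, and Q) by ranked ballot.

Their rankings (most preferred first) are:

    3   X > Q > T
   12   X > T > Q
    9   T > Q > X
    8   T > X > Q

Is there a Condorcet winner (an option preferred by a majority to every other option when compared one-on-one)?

Head-to-head results (32 voters total):
T vs X: T wins 17–15.
T vs Q: T wins 29–3.
X vs Q: X wins 23–9.
T beats each rival — X (17–15), Q (29–3) — so T is the Condorcet winner.

Yes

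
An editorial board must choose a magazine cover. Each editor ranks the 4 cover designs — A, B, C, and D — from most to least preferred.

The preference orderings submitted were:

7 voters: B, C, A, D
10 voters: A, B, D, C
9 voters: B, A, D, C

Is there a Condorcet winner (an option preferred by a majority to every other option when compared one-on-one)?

Head-to-head results (26 voters total):
A vs B: B wins 16–10.
A vs C: A wins 19–7.
A vs D: A wins 26–0.
B vs C: B wins 26–0.
B vs D: B wins 26–0.
C vs D: D wins 19–7.
B beats each rival — A (16–10), C (26–0), D (26–0) — so B is the Condorcet winner.

Yes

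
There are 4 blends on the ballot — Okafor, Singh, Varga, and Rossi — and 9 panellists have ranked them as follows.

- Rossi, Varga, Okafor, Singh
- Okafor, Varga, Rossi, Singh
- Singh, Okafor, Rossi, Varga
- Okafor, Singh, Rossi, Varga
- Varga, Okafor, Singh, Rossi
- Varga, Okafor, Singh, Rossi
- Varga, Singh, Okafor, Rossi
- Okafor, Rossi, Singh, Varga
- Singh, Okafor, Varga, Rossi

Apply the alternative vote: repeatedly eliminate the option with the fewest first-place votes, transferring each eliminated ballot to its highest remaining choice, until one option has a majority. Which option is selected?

Okafor

Round 1: Okafor 3, Varga 3, Singh 2, Rossi 1. Rossi has the fewest and is eliminated.
Round 2: Varga 4, Okafor 3, Singh 2. Singh has the fewest and is eliminated.
Round 3: Okafor 5, Varga 4. Okafor has a majority.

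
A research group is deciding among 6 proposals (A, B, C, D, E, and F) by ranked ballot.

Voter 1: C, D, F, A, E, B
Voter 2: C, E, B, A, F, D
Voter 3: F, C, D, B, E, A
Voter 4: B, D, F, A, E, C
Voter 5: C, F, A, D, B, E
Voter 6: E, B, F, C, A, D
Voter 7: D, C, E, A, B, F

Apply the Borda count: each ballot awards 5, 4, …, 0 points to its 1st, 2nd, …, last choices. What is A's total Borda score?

12

Borda scores:
  A: 2 + 2 + 0 + 2 + 3 + 1 + 2 = 12
  B: 0 + 3 + 2 + 5 + 1 + 4 + 1 = 16
  C: 5 + 5 + 4 + 0 + 5 + 2 + 4 = 25
  D: 4 + 0 + 3 + 4 + 2 + 0 + 5 = 18
  E: 1 + 4 + 1 + 1 + 0 + 5 + 3 = 15
  F: 3 + 1 + 5 + 3 + 4 + 3 + 0 = 19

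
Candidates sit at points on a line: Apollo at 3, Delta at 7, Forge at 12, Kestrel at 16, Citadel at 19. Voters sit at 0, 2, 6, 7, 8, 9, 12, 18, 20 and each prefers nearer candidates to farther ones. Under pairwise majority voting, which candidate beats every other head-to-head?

Delta

With single-peaked preferences on a line, the Condorcet winner is the candidate closest to the median voter.
The median voter (position 8) is closest to Delta at 7.
Check: Delta vs Apollo — voters closer to Delta: 7 of 9.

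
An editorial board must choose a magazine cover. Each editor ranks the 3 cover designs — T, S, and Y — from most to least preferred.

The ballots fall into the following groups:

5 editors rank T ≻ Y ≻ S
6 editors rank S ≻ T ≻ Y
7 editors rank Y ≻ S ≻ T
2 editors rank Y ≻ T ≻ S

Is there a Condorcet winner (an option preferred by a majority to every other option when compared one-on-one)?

No

Head-to-head results (20 voters total):
T vs S: S wins 13–7.
T vs Y: T wins 11–9.
S vs Y: Y wins 14–6.
No candidate beats all others: T beats Y beats S beats T, a majority cycle.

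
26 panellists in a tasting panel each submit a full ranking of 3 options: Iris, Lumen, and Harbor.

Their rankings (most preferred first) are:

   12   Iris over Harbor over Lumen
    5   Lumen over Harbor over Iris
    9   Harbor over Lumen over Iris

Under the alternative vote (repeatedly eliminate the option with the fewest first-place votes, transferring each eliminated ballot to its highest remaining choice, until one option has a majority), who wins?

Round 1: Iris 12, Harbor 9, Lumen 5. Lumen has the fewest and is eliminated.
Round 2: Harbor 14, Iris 12. Harbor has a majority.

Harbor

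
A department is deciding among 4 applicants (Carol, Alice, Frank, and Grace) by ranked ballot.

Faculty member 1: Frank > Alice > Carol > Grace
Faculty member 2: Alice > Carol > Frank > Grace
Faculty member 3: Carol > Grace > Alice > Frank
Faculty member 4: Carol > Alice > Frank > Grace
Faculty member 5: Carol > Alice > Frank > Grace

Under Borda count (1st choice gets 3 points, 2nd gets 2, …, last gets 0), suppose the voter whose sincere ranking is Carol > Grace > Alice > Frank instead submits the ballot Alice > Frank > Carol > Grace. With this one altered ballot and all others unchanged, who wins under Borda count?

Alice

Borda totals with the altered ballot: Carol 10, Alice 12, Frank 8, Grace 0.
The switch changes the winner from Carol to Alice.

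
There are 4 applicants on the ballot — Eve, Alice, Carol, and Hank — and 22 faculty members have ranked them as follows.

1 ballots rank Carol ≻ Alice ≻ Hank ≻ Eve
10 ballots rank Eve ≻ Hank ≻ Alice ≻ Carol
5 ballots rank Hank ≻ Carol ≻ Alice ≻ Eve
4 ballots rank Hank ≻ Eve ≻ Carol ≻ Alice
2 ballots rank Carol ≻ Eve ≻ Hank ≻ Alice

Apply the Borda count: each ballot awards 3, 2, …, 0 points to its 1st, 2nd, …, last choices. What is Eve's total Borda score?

Borda scores:
  Eve: 0 + 10·3 + 5·0 + 4·2 + 2·2 = 42
  Alice: 2 + 10·1 + 5·1 + 4·0 + 2·0 = 17
  Carol: 3 + 10·0 + 5·2 + 4·1 + 2·3 = 23
  Hank: 1 + 10·2 + 5·3 + 4·3 + 2·1 = 50

42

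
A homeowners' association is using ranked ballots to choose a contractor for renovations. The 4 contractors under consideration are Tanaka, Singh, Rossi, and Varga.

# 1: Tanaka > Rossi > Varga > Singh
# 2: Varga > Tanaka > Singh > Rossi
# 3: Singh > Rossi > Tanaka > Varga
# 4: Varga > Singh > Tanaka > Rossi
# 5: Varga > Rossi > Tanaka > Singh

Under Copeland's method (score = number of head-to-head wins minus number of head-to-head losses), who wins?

Pairwise results:
  Tanaka vs Singh: Tanaka wins 3–2.
  Tanaka vs Rossi: Tanaka wins 3–2.
  Tanaka vs Varga: Varga wins 3–2.
  Singh vs Rossi: Singh wins 3–2.
  Singh vs Varga: Varga wins 4–1.
  Rossi vs Varga: Varga wins 3–2.
Copeland scores (wins − losses):
  Tanaka: 2 − 1 = 1
  Singh: 1 − 2 = -1
  Rossi: 0 − 3 = -3
  Varga: 3 − 0 = 3
Varga has the best Copeland score.

Varga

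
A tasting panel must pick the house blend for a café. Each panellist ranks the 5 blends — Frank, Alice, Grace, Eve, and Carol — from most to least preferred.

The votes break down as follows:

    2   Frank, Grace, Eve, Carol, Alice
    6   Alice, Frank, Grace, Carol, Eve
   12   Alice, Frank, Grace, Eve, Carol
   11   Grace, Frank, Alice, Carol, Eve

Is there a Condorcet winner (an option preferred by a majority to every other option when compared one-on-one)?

Yes

Head-to-head results (31 voters total):
Frank vs Alice: Alice wins 18–13.
Frank vs Grace: Frank wins 20–11.
Frank vs Eve: Frank wins 31–0.
Frank vs Carol: Frank wins 31–0.
Alice vs Grace: Alice wins 18–13.
Alice vs Eve: Alice wins 29–2.
Alice vs Carol: Alice wins 29–2.
Grace vs Eve: Grace wins 31–0.
Grace vs Carol: Grace wins 31–0.
Eve vs Carol: Carol wins 17–14.
Alice beats each rival — Frank (18–13), Grace (18–13), Eve (29–2), Carol (29–2) — so Alice is the Condorcet winner.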